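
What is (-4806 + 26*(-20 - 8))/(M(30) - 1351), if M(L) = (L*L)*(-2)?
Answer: 5534/3151 ≈ 1.7563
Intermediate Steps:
M(L) = -2*L**2 (M(L) = L**2*(-2) = -2*L**2)
(-4806 + 26*(-20 - 8))/(M(30) - 1351) = (-4806 + 26*(-20 - 8))/(-2*30**2 - 1351) = (-4806 + 26*(-28))/(-2*900 - 1351) = (-4806 - 728)/(-1800 - 1351) = -5534/(-3151) = -5534*(-1/3151) = 5534/3151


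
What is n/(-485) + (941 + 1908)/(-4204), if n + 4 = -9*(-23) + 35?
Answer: -2382317/2038940 ≈ -1.1684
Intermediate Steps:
n = 238 (n = -4 + (-9*(-23) + 35) = -4 + (207 + 35) = -4 + 242 = 238)
n/(-485) + (941 + 1908)/(-4204) = 238/(-485) + (941 + 1908)/(-4204) = 238*(-1/485) + 2849*(-1/4204) = -238/485 - 2849/4204 = -2382317/2038940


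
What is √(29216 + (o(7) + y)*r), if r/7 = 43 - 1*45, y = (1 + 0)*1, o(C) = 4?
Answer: √29146 ≈ 170.72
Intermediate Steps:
y = 1 (y = 1*1 = 1)
r = -14 (r = 7*(43 - 1*45) = 7*(43 - 45) = 7*(-2) = -14)
√(29216 + (o(7) + y)*r) = √(29216 + (4 + 1)*(-14)) = √(29216 + 5*(-14)) = √(29216 - 70) = √29146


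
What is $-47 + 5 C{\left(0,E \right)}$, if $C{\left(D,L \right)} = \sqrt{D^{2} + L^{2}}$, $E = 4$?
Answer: $-27$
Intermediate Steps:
$-47 + 5 C{\left(0,E \right)} = -47 + 5 \sqrt{0^{2} + 4^{2}} = -47 + 5 \sqrt{0 + 16} = -47 + 5 \sqrt{16} = -47 + 5 \cdot 4 = -47 + 20 = -27$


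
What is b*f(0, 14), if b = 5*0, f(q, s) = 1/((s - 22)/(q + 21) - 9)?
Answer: 0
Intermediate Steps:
f(q, s) = 1/(-9 + (-22 + s)/(21 + q)) (f(q, s) = 1/((-22 + s)/(21 + q) - 9) = 1/(-9 + (-22 + s)/(21 + q)))
b = 0
b*f(0, 14) = 0*((-21 - 1*0)/(211 - 1*14 + 9*0)) = 0*((-21 + 0)/(211 - 14 + 0)) = 0*(-21/197) = 0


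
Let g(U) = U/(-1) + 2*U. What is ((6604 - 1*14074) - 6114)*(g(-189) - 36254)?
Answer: 495041712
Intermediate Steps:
g(U) = U (g(U) = U*(-1) + 2*U = -U + 2*U = U)
((6604 - 1*14074) - 6114)*(g(-189) - 36254) = ((6604 - 1*14074) - 6114)*(-189 - 36254) = ((6604 - 14074) - 6114)*(-36443) = (-7470 - 6114)*(-36443) = -13584*(-36443) = 495041712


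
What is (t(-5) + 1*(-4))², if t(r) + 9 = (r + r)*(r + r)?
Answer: 7569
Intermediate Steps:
t(r) = -9 + 4*r² (t(r) = -9 + (r + r)*(r + r) = -9 + (2*r)*(2*r) = -9 + 4*r²)
(t(-5) + 1*(-4))² = ((-9 + 4*(-5)²) + 1*(-4))² = ((-9 + 4*25) - 4)² = ((-9 + 100) - 4)² = (91 - 4)² = 87² = 7569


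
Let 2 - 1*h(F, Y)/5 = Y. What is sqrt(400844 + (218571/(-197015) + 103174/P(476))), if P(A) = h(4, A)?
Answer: 2*sqrt(35003229907588215)/591045 ≈ 633.09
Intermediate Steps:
h(F, Y) = 10 - 5*Y
P(A) = 10 - 5*A
sqrt(400844 + (218571/(-197015) + 103174/P(476))) = sqrt(400844 + (218571/(-197015) + 103174/(10 - 5*476))) = sqrt(400844 + (218571*(-1/197015) + 103174/(10 - 2380))) = sqrt(400844 + (-218571/197015 + 103174/(-2370))) = sqrt(400844 + (-218571/197015 + 103174*(-1/2370))) = sqrt(400844 + (-218571/197015 - 653/15)) = sqrt(400844 - 26385872/591045) = sqrt(236890456108/591045) = 2*sqrt(35003229907588215)/591045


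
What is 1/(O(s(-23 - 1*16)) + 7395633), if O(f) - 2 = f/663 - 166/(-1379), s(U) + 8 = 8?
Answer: 1379/10198580831 ≈ 1.3521e-7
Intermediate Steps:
s(U) = 0 (s(U) = -8 + 8 = 0)
O(f) = 2924/1379 + f/663 (O(f) = 2 + (f/663 - 166/(-1379)) = 2 + (f*(1/663) - 166*(-1/1379)) = 2 + (f/663 + 166/1379) = 2 + (166/1379 + f/663) = 2924/1379 + f/663)
1/(O(s(-23 - 1*16)) + 7395633) = 1/((2924/1379 + (1/663)*0) + 7395633) = 1/((2924/1379 + 0) + 7395633) = 1/(2924/1379 + 7395633) = 1/(10198580831/1379) = 1379/10198580831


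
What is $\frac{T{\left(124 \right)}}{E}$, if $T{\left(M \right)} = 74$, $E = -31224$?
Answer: $- \frac{37}{15612} \approx -0.00237$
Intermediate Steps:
$\frac{T{\left(124 \right)}}{E} = \frac{74}{-31224} = 74 \left(- \frac{1}{31224}\right) = - \frac{37}{15612}$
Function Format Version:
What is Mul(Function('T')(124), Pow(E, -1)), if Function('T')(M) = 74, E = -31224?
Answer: Rational(-37, 15612) ≈ -0.0023700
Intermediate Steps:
Mul(Function('T')(124), Pow(E, -1)) = Mul(74, Pow(-31224, -1)) = Mul(74, Rational(-1, 31224)) = Rational(-37, 15612)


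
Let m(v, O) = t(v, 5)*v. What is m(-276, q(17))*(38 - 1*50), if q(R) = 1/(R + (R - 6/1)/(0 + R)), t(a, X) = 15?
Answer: 49680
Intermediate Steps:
q(R) = 1/(R + (-6 + R)/R) (q(R) = 1/(R + (R - 6*1)/R) = 1/(R + (R - 6)/R) = 1/(R + (-6 + R)/R))
m(v, O) = 15*v
m(-276, q(17))*(38 - 1*50) = (15*(-276))*(38 - 1*50) = -4140*(38 - 50) = -4140*(-12) = 49680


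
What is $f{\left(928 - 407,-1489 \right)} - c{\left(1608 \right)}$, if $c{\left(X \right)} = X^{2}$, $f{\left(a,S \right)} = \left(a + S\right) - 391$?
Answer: $-2587023$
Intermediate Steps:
$f{\left(a,S \right)} = -391 + S + a$ ($f{\left(a,S \right)} = \left(S + a\right) - 391 = -391 + S + a$)
$f{\left(928 - 407,-1489 \right)} - c{\left(1608 \right)} = \left(-391 - 1489 + \left(928 - 407\right)\right) - 1608^{2} = \left(-391 - 1489 + 521\right) - 2585664 = -1359 - 2585664 = -2587023$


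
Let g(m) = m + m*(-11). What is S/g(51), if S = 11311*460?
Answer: -520306/51 ≈ -10202.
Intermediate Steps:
g(m) = -10*m (g(m) = m - 11*m = -10*m)
S = 5203060
S/g(51) = 5203060/((-10*51)) = 5203060/(-510) = 5203060*(-1/510) = -520306/51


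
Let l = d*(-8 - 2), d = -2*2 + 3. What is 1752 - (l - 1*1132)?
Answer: 2874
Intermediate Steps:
d = -1 (d = -4 + 3 = -1)
l = 10 (l = -(-8 - 2) = -1*(-10) = 10)
1752 - (l - 1*1132) = 1752 - (10 - 1*1132) = 1752 - (10 - 1132) = 1752 - 1*(-1122) = 1752 + 1122 = 2874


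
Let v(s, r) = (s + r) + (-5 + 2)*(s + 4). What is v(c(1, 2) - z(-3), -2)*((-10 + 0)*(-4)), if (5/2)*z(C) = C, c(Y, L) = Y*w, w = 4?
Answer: -976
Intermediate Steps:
c(Y, L) = 4*Y (c(Y, L) = Y*4 = 4*Y)
z(C) = 2*C/5
v(s, r) = -12 + r - 2*s (v(s, r) = (r + s) - 3*(4 + s) = (r + s) + (-12 - 3*s) = -12 + r - 2*s)
v(c(1, 2) - z(-3), -2)*((-10 + 0)*(-4)) = (-12 - 2 - 2*(4*1 - 2*(-3)/5))*((-10 + 0)*(-4)) = (-12 - 2 - 2*(4 - 1*(-6/5)))*(-10*(-4)) = (-12 - 2 - 2*(4 + 6/5))*40 = (-12 - 2 - 2*26/5)*40 = (-12 - 2 - 52/5)*40 = -122/5*40 = -976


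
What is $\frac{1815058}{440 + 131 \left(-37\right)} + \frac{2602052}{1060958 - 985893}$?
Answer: $- \frac{124780085606}{330811455} \approx -377.19$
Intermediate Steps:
$\frac{1815058}{440 + 131 \left(-37\right)} + \frac{2602052}{1060958 - 985893} = \frac{1815058}{440 - 4847} + \frac{2602052}{1060958 - 985893} = \frac{1815058}{-4407} + \frac{2602052}{75065} = 1815058 \left(- \frac{1}{4407}\right) + 2602052 \cdot \frac{1}{75065} = - \frac{1815058}{4407} + \frac{2602052}{75065} = - \frac{124780085606}{330811455}$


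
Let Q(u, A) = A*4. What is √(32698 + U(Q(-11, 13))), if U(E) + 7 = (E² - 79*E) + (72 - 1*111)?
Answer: 12*√217 ≈ 176.77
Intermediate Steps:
Q(u, A) = 4*A
U(E) = -46 + E² - 79*E (U(E) = -7 + ((E² - 79*E) + (72 - 1*111)) = -7 + ((E² - 79*E) + (72 - 111)) = -7 + ((E² - 79*E) - 39) = -7 + (-39 + E² - 79*E) = -46 + E² - 79*E)
√(32698 + U(Q(-11, 13))) = √(32698 + (-46 + (4*13)² - 316*13)) = √(32698 + (-46 + 52² - 79*52)) = √(32698 + (-46 + 2704 - 4108)) = √(32698 - 1450) = √31248 = 12*√217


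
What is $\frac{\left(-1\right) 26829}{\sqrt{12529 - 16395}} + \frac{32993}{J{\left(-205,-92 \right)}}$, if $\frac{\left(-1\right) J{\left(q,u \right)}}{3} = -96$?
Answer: $\frac{32993}{288} + \frac{26829 i \sqrt{3866}}{3866} \approx 114.56 + 431.49 i$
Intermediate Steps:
$J{\left(q,u \right)} = 288$ ($J{\left(q,u \right)} = \left(-3\right) \left(-96\right) = 288$)
$\frac{\left(-1\right) 26829}{\sqrt{12529 - 16395}} + \frac{32993}{J{\left(-205,-92 \right)}} = \frac{\left(-1\right) 26829}{\sqrt{12529 - 16395}} + \frac{32993}{288} = - \frac{26829}{\sqrt{-3866}} + 32993 \cdot \frac{1}{288} = - \frac{26829}{i \sqrt{3866}} + \frac{32993}{288} = - 26829 \left(- \frac{i \sqrt{3866}}{3866}\right) + \frac{32993}{288} = \frac{26829 i \sqrt{3866}}{3866} + \frac{32993}{288} = \frac{32993}{288} + \frac{26829 i \sqrt{3866}}{3866}$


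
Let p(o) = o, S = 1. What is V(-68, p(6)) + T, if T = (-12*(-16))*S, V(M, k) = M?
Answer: 124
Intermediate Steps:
T = 192 (T = -12*(-16)*1 = 192*1 = 192)
V(-68, p(6)) + T = -68 + 192 = 124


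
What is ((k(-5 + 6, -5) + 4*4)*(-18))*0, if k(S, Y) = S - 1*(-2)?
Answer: 0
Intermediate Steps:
k(S, Y) = 2 + S (k(S, Y) = S + 2 = 2 + S)
((k(-5 + 6, -5) + 4*4)*(-18))*0 = (((2 + (-5 + 6)) + 4*4)*(-18))*0 = (((2 + 1) + 16)*(-18))*0 = ((3 + 16)*(-18))*0 = (19*(-18))*0 = -342*0 = 0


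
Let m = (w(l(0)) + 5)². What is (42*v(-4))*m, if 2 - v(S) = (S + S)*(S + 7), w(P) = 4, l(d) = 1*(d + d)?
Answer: 88452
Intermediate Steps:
l(d) = 2*d (l(d) = 1*(2*d) = 2*d)
v(S) = 2 - 2*S*(7 + S) (v(S) = 2 - (S + S)*(S + 7) = 2 - 2*S*(7 + S))
m = 81 (m = (4 + 5)² = 9² = 81)
(42*v(-4))*m = (42*(2 - 14*(-4) - 2*(-4)²))*81 = (42*(2 + 56 - 2*16))*81 = (42*(2 + 56 - 32))*81 = (42*26)*81 = 1092*81 = 88452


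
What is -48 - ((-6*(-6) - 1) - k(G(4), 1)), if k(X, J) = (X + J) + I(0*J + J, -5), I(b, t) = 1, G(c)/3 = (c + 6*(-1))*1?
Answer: -87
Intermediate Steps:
G(c) = -18 + 3*c (G(c) = 3*((c + 6*(-1))*1) = 3*((c - 6)*1) = 3*((-6 + c)*1) = 3*(-6 + c) = -18 + 3*c)
k(X, J) = 1 + J + X (k(X, J) = (X + J) + 1 = (J + X) + 1 = 1 + J + X)
-48 - ((-6*(-6) - 1) - k(G(4), 1)) = -48 - ((-6*(-6) - 1) - (1 + 1 + (-18 + 3*4))) = -48 - ((36 - 1) - (1 + 1 + (-18 + 12))) = -48 - (35 - (1 + 1 - 6)) = -48 - (35 - 1*(-4)) = -48 - (35 + 4) = -48 - 1*39 = -48 - 39 = -87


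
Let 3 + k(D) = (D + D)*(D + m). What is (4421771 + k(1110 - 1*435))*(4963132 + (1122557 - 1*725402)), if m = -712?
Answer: 23434199191766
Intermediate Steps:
k(D) = -3 + 2*D*(-712 + D) (k(D) = -3 + (D + D)*(D - 712) = -3 + (2*D)*(-712 + D) = -3 + 2*D*(-712 + D))
(4421771 + k(1110 - 1*435))*(4963132 + (1122557 - 1*725402)) = (4421771 + (-3 - 1424*(1110 - 1*435) + 2*(1110 - 1*435)²))*(4963132 + (1122557 - 1*725402)) = (4421771 + (-3 - 1424*(1110 - 435) + 2*(1110 - 435)²))*(4963132 + (1122557 - 725402)) = (4421771 + (-3 - 1424*675 + 2*675²))*(4963132 + 397155) = (4421771 + (-3 - 961200 + 2*455625))*5360287 = (4421771 + (-3 - 961200 + 911250))*5360287 = (4421771 - 49953)*5360287 = 4371818*5360287 = 23434199191766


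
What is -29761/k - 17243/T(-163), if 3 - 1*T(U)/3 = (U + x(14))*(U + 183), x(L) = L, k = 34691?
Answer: -864508102/310449759 ≈ -2.7847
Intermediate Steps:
T(U) = 9 - 3*(14 + U)*(183 + U) (T(U) = 9 - 3*(U + 14)*(U + 183) = 9 - 3*(14 + U)*(183 + U))
-29761/k - 17243/T(-163) = -29761/34691 - 17243/(-7677 - 591*(-163) - 3*(-163)²) = -29761*1/34691 - 17243/(-7677 + 96333 - 3*26569) = -29761/34691 - 17243/(-7677 + 96333 - 79707) = -29761/34691 - 17243/8949 = -864508102/310449759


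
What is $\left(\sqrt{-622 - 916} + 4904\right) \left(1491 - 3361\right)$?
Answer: $-9170480 - 1870 i \sqrt{1538} \approx -9.1705 \cdot 10^{6} - 73336.0 i$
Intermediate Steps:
$\left(\sqrt{-622 - 916} + 4904\right) \left(1491 - 3361\right) = \left(\sqrt{-622 - 916} + 4904\right) \left(-1870\right) = \left(\sqrt{-1538} + 4904\right) \left(-1870\right) = \left(i \sqrt{1538} + 4904\right) \left(-1870\right) = \left(4904 + i \sqrt{1538}\right) \left(-1870\right) = -9170480 - 1870 i \sqrt{1538}$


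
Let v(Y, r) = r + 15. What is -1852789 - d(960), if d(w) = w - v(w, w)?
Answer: -1852774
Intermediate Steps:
v(Y, r) = 15 + r
d(w) = -15 (d(w) = w - (15 + w) = w + (-15 - w) = -15)
-1852789 - d(960) = -1852789 - 1*(-15) = -1852789 + 15 = -1852774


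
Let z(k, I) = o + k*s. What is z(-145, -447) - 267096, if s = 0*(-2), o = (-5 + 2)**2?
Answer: -267087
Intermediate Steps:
o = 9 (o = (-3)**2 = 9)
s = 0
z(k, I) = 9 (z(k, I) = 9 + k*0 = 9 + 0 = 9)
z(-145, -447) - 267096 = 9 - 267096 = -267087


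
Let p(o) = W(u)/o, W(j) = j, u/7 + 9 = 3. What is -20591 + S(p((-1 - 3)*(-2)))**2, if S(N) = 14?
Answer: -20395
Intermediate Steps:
u = -42 (u = -63 + 7*3 = -63 + 21 = -42)
p(o) = -42/o
-20591 + S(p((-1 - 3)*(-2)))**2 = -20591 + 14**2 = -20591 + 196 = -20395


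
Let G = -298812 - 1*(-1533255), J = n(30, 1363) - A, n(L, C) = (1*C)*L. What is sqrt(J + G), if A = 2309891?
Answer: I*sqrt(1034558) ≈ 1017.1*I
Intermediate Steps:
n(L, C) = C*L
J = -2269001 (J = 1363*30 - 1*2309891 = 40890 - 2309891 = -2269001)
G = 1234443 (G = -298812 + 1533255 = 1234443)
sqrt(J + G) = sqrt(-2269001 + 1234443) = sqrt(-1034558) = I*sqrt(1034558)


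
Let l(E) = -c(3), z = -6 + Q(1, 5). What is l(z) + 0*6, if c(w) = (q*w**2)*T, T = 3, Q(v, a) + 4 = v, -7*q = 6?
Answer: 162/7 ≈ 23.143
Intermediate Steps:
q = -6/7 (q = -1/7*6 = -6/7 ≈ -0.85714)
Q(v, a) = -4 + v
c(w) = -18*w**2/7 (c(w) = -6*w**2/7*3 = -18*w**2/7)
z = -9 (z = -6 + (-4 + 1) = -6 - 3 = -9)
l(E) = 162/7 (l(E) = -(-18)*3**2/7 = -(-18)*9/7 = -1*(-162/7) = 162/7)
l(z) + 0*6 = 162/7 + 0*6 = 162/7 + 0 = 162/7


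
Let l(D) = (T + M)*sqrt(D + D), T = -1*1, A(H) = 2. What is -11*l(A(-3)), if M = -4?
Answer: 110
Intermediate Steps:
T = -1
l(D) = -5*sqrt(2)*sqrt(D) (l(D) = (-1 - 4)*sqrt(D + D) = -5*sqrt(2)*sqrt(D))
-11*l(A(-3)) = -(-55)*sqrt(2)*sqrt(2) = -11*(-10) = 110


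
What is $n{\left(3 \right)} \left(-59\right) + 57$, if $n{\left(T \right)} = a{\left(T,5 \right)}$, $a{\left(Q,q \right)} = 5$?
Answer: $-238$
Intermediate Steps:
$n{\left(T \right)} = 5$
$n{\left(3 \right)} \left(-59\right) + 57 = 5 \left(-59\right) + 57 = -295 + 57 = -238$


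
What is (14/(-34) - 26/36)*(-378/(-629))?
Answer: -7287/10693 ≈ -0.68147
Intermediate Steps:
(14/(-34) - 26/36)*(-378/(-629)) = (14*(-1/34) - 26*1/36)*(-378*(-1/629)) = (-7/17 - 13/18)*(378/629) = -347/306*378/629 = -7287/10693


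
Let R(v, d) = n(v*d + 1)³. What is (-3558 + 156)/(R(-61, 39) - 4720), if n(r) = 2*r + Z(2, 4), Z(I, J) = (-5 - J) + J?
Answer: 3402/107918167801 ≈ 3.1524e-8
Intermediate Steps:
Z(I, J) = -5
n(r) = -5 + 2*r (n(r) = 2*r - 5 = -5 + 2*r)
R(v, d) = (-3 + 2*d*v)³ (R(v, d) = (-5 + 2*(v*d + 1))³ = (-5 + 2*(d*v + 1))³ = (-5 + 2*(1 + d*v))³ = (-5 + (2 + 2*d*v))³ = (-3 + 2*d*v)³)
(-3558 + 156)/(R(-61, 39) - 4720) = (-3558 + 156)/((-3 + 2*39*(-61))³ - 4720) = -3402/((-3 - 4758)³ - 4720) = -3402/((-4761)³ - 4720) = -3402/(-107918163081 - 4720) = -3402/(-107918167801) = -3402*(-1/107918167801) = 3402/107918167801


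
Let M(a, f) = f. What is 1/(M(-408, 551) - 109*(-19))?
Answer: 1/2622 ≈ 0.00038139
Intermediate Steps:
1/(M(-408, 551) - 109*(-19)) = 1/(551 - 109*(-19)) = 1/(551 + 2071) = 1/2622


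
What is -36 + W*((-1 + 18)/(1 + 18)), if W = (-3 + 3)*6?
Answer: -36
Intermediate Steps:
W = 0 (W = 0*6 = 0)
-36 + W*((-1 + 18)/(1 + 18)) = -36 + 0*((-1 + 18)/(1 + 18)) = -36 + 0*(17/19) = -36 + 0 = -36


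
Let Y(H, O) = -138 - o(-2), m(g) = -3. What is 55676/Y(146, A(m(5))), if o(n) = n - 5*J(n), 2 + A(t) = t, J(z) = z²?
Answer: -13919/29 ≈ -479.97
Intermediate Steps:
A(t) = -2 + t
o(n) = n - 5*n²
Y(H, O) = -116 (Y(H, O) = -138 - (-2)*(1 - 5*(-2)) = -138 - (-2)*(1 + 10) = -138 - (-2)*11 = -138 - 1*(-22) = -138 + 22 = -116)
55676/Y(146, A(m(5))) = 55676/(-116) = 55676*(-1/116) = -13919/29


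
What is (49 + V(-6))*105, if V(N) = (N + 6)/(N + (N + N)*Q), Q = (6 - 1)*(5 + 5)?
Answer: 5145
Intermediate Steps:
Q = 50 (Q = 5*10 = 50)
V(N) = (6 + N)/(101*N) (V(N) = (N + 6)/(N + (N + N)*50) = (6 + N)/(N + (2*N)*50) = (6 + N)/(N + 100*N) = (6 + N)/((101*N)) = (6 + N)*(1/(101*N)) = (6 + N)/(101*N))
(49 + V(-6))*105 = (49 + (1/101)*(6 - 6)/(-6))*105 = (49 + (1/101)*(-⅙)*0)*105 = (49 + 0)*105 = 49*105 = 5145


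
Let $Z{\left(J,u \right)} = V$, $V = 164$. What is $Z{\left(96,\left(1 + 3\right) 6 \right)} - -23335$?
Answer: $23499$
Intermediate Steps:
$Z{\left(J,u \right)} = 164$
$Z{\left(96,\left(1 + 3\right) 6 \right)} - -23335 = 164 - -23335 = 164 + 23335 = 23499$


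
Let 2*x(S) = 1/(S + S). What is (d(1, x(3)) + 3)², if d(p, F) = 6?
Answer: 81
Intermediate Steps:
x(S) = 1/(4*S) (x(S) = 1/(2*(S + S)) = 1/(2*((2*S))) = (1/(2*S))/2 = 1/(4*S))
(d(1, x(3)) + 3)² = (6 + 3)² = 9² = 81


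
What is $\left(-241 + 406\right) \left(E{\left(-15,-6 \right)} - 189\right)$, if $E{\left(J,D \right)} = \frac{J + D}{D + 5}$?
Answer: $-27720$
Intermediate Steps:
$E{\left(J,D \right)} = \frac{D + J}{5 + D}$
$\left(-241 + 406\right) \left(E{\left(-15,-6 \right)} - 189\right) = \left(-241 + 406\right) \left(\frac{-6 - 15}{5 - 6} - 189\right) = 165 \left(\frac{1}{-1} \left(-21\right) - 189\right) = 165 \left(\left(-1\right) \left(-21\right) - 189\right) = 165 \left(21 - 189\right) = 165 \left(-168\right) = -27720$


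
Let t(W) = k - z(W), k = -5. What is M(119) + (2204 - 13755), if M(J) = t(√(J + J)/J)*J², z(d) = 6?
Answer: -167322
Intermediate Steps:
t(W) = -11 (t(W) = -5 - 1*6 = -5 - 6 = -11)
M(J) = -11*J²
M(119) + (2204 - 13755) = -11*119² + (2204 - 13755) = -11*14161 - 11551 = -155771 - 11551 = -167322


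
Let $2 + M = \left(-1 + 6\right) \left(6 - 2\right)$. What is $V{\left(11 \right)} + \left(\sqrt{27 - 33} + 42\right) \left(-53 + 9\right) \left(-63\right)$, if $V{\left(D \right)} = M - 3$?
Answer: $116439 + 2772 i \sqrt{6} \approx 1.1644 \cdot 10^{5} + 6790.0 i$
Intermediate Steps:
$M = 18$ ($M = -2 + \left(-1 + 6\right) \left(6 - 2\right) = -2 + 5 \cdot 4 = -2 + 20 = 18$)
$V{\left(D \right)} = 15$ ($V{\left(D \right)} = 18 - 3 = 15$)
$V{\left(11 \right)} + \left(\sqrt{27 - 33} + 42\right) \left(-53 + 9\right) \left(-63\right) = 15 + \left(\sqrt{27 - 33} + 42\right) \left(-53 + 9\right) \left(-63\right) = 15 + \left(\sqrt{-6} + 42\right) \left(-44\right) \left(-63\right) = 15 + \left(i \sqrt{6} + 42\right) \left(-44\right) \left(-63\right) = 15 + \left(42 + i \sqrt{6}\right) \left(-44\right) \left(-63\right) = 15 + \left(-1848 - 44 i \sqrt{6}\right) \left(-63\right) = 15 + \left(116424 + 2772 i \sqrt{6}\right) = 116439 + 2772 i \sqrt{6}$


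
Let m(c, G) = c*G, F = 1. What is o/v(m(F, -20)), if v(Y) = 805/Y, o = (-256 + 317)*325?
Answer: -79300/161 ≈ -492.55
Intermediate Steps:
m(c, G) = G*c
o = 19825 (o = 61*325 = 19825)
o/v(m(F, -20)) = 19825/((805/((-20*1)))) = 19825/((805/(-20))) = 19825/((805*(-1/20))) = 19825/(-161/4) = 19825*(-4/161) = -79300/161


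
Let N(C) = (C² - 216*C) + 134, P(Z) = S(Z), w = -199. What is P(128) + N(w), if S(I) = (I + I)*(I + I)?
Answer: 148255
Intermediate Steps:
S(I) = 4*I² (S(I) = (2*I)*(2*I) = 4*I²)
P(Z) = 4*Z²
N(C) = 134 + C² - 216*C
P(128) + N(w) = 4*128² + (134 + (-199)² - 216*(-199)) = 4*16384 + (134 + 39601 + 42984) = 65536 + 82719 = 148255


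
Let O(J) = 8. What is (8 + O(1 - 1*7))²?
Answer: 256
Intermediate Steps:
(8 + O(1 - 1*7))² = (8 + 8)² = 16² = 256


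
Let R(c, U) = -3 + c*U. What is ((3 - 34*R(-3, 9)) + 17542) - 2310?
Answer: 16255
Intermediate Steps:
R(c, U) = -3 + U*c
((3 - 34*R(-3, 9)) + 17542) - 2310 = ((3 - 34*(-3 + 9*(-3))) + 17542) - 2310 = ((3 - 34*(-3 - 27)) + 17542) - 2310 = ((3 - 34*(-30)) + 17542) - 2310 = ((3 + 1020) + 17542) - 2310 = (1023 + 17542) - 2310 = 18565 - 2310 = 16255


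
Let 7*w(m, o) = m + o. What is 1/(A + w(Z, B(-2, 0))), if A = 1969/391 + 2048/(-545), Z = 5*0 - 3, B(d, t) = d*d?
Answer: 1491665/2119454 ≈ 0.70380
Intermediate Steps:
B(d, t) = d²
Z = -3 (Z = 0 - 3 = -3)
w(m, o) = m/7 + o/7 (w(m, o) = (m + o)/7 = m/7 + o/7)
A = 272337/213095 (A = 1969*(1/391) + 2048*(-1/545) = 1969/391 - 2048/545 = 272337/213095 ≈ 1.2780)
1/(A + w(Z, B(-2, 0))) = 1/(272337/213095 + ((⅐)*(-3) + (⅐)*(-2)²)) = 1/(272337/213095 + (-3/7 + (⅐)*4)) = 1/(272337/213095 + (-3/7 + 4/7)) = 1/(272337/213095 + ⅐) = 1/(2119454/1491665) = 1491665/2119454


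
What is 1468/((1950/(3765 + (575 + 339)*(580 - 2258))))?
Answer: -1122966418/975 ≈ -1.1518e+6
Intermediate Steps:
1468/((1950/(3765 + (575 + 339)*(580 - 2258)))) = 1468/((1950/(3765 + 914*(-1678)))) = 1468/((1950/(3765 - 1533692))) = 1468/((1950/(-1529927))) = 1468/((1950*(-1/1529927))) = 1468/(-1950/1529927) = 1468*(-1529927/1950) = -1122966418/975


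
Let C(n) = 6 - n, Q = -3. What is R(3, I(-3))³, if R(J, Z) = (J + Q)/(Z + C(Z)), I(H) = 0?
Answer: 0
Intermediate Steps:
R(J, Z) = -½ + J/6 (R(J, Z) = (J - 3)/(Z + (6 - Z)) = (-3 + J)/6 = (-3 + J)*(⅙) = -½ + J/6)
R(3, I(-3))³ = (-½ + (⅙)*3)³ = (-½ + ½)³ = 0³ = 0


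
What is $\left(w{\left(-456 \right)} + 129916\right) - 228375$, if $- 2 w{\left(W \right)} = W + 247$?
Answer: $- \frac{196709}{2} \approx -98355.0$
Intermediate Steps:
$w{\left(W \right)} = - \frac{247}{2} - \frac{W}{2}$ ($w{\left(W \right)} = - \frac{W + 247}{2} = - \frac{247 + W}{2} = - \frac{247}{2} - \frac{W}{2}$)
$\left(w{\left(-456 \right)} + 129916\right) - 228375 = \left(\left(- \frac{247}{2} - -228\right) + 129916\right) - 228375 = \left(\left(- \frac{247}{2} + 228\right) + 129916\right) - 228375 = \left(\frac{209}{2} + 129916\right) - 228375 = \frac{260041}{2} - 228375 = - \frac{196709}{2}$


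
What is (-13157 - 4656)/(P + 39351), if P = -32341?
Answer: -17813/7010 ≈ -2.5411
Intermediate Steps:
(-13157 - 4656)/(P + 39351) = (-13157 - 4656)/(-32341 + 39351) = -17813/7010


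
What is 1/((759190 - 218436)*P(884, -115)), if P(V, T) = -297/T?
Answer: 115/160603938 ≈ 7.1605e-7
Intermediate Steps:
1/((759190 - 218436)*P(884, -115)) = 1/((759190 - 218436)*((-297/(-115)))) = 1/(540754*((-297*(-1/115)))) = 1/(540754*(297/115)) = (1/540754)*(115/297) = 115/160603938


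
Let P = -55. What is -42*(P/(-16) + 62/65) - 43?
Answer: -118267/520 ≈ -227.44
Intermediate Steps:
-42*(P/(-16) + 62/65) - 43 = -42*(-55/(-16) + 62/65) - 43 = -42*(-55*(-1/16) + 62*(1/65)) - 43 = -42*(55/16 + 62/65) - 43 = -42*4567/1040 - 43 = -95907/520 - 43 = -118267/520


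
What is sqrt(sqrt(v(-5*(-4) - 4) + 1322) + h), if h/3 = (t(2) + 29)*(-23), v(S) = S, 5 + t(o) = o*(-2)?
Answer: sqrt(-1380 + sqrt(1338)) ≈ 36.653*I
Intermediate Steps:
t(o) = -5 - 2*o (t(o) = -5 + o*(-2) = -5 - 2*o)
h = -1380 (h = 3*(((-5 - 2*2) + 29)*(-23)) = 3*(((-5 - 4) + 29)*(-23)) = 3*((-9 + 29)*(-23)) = 3*(20*(-23)) = 3*(-460) = -1380)
sqrt(sqrt(v(-5*(-4) - 4) + 1322) + h) = sqrt(sqrt((-5*(-4) - 4) + 1322) - 1380) = sqrt(sqrt((20 - 4) + 1322) - 1380) = sqrt(sqrt(16 + 1322) - 1380) = sqrt(sqrt(1338) - 1380) = sqrt(-1380 + sqrt(1338))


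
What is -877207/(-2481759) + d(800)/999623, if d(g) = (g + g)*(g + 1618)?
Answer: 10478305512161/2480823376857 ≈ 4.2237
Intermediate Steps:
d(g) = 2*g*(1618 + g) (d(g) = (2*g)*(1618 + g) = 2*g*(1618 + g))
-877207/(-2481759) + d(800)/999623 = -877207/(-2481759) + (2*800*(1618 + 800))/999623 = -877207*(-1/2481759) + (2*800*2418)*(1/999623) = 877207/2481759 + 3868800*(1/999623) = 877207/2481759 + 3868800/999623 = 10478305512161/2480823376857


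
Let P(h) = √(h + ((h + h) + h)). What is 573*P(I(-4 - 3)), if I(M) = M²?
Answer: 8022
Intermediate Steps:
P(h) = 2*√h (P(h) = √(h + (2*h + h)) = √(h + 3*h) = √(4*h) = 2*√h)
573*P(I(-4 - 3)) = 573*(2*√((-4 - 3)²)) = 573*(2*√((-7)²)) = 573*(2*√49) = 573*(2*7) = 573*14 = 8022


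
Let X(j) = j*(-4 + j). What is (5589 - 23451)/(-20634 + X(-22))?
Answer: 8931/10031 ≈ 0.89034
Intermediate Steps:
(5589 - 23451)/(-20634 + X(-22)) = (5589 - 23451)/(-20634 - 22*(-4 - 22)) = -17862/(-20634 - 22*(-26)) = -17862/(-20634 + 572) = -17862/(-20062) = -17862*(-1/20062) = 8931/10031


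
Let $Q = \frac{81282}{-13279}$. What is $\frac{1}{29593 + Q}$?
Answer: $\frac{13279}{392884165} \approx 3.3799 \cdot 10^{-5}$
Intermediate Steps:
$Q = - \frac{81282}{13279}$ ($Q = 81282 \left(- \frac{1}{13279}\right) = - \frac{81282}{13279} \approx -6.1211$)
$\frac{1}{29593 + Q} = \frac{1}{29593 - \frac{81282}{13279}} = \frac{1}{\frac{392884165}{13279}} = \frac{13279}{392884165}$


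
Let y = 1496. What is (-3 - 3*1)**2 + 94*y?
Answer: 140660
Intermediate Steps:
(-3 - 3*1)**2 + 94*y = (-3 - 3*1)**2 + 94*1496 = (-3 - 3)**2 + 140624 = (-6)**2 + 140624 = 36 + 140624 = 140660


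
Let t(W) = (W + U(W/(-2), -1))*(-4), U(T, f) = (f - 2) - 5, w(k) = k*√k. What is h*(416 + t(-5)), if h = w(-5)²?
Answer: -58500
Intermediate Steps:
w(k) = k^(3/2)
U(T, f) = -7 + f (U(T, f) = (-2 + f) - 5 = -7 + f)
t(W) = 32 - 4*W (t(W) = (W + (-7 - 1))*(-4) = (W - 8)*(-4) = (-8 + W)*(-4) = 32 - 4*W)
h = -125 (h = ((-5)^(3/2))² = (-5*I*√5)² = -125)
h*(416 + t(-5)) = -125*(416 + (32 - 4*(-5))) = -125*(416 + (32 + 20)) = -125*(416 + 52) = -125*468 = -58500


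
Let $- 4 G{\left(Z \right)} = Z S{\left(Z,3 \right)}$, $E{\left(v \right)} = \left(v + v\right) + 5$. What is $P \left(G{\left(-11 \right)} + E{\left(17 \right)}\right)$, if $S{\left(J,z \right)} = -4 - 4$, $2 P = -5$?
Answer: $- \frac{85}{2} \approx -42.5$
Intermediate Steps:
$P = - \frac{5}{2}$ ($P = \frac{1}{2} \left(-5\right) = - \frac{5}{2} \approx -2.5$)
$S{\left(J,z \right)} = -8$
$E{\left(v \right)} = 5 + 2 v$ ($E{\left(v \right)} = 2 v + 5 = 5 + 2 v$)
$G{\left(Z \right)} = 2 Z$ ($G{\left(Z \right)} = - \frac{Z \left(-8\right)}{4} = - \frac{\left(-8\right) Z}{4} = 2 Z$)
$P \left(G{\left(-11 \right)} + E{\left(17 \right)}\right) = - \frac{5 \left(2 \left(-11\right) + \left(5 + 2 \cdot 17\right)\right)}{2} = - \frac{5 \left(-22 + \left(5 + 34\right)\right)}{2} = - \frac{5 \left(-22 + 39\right)}{2} = \left(- \frac{5}{2}\right) 17 = - \frac{85}{2}$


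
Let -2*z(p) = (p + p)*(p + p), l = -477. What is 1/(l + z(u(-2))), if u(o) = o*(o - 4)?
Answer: -1/765 ≈ -0.0013072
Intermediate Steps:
u(o) = o*(-4 + o)
z(p) = -2*p² (z(p) = -(p + p)*(p + p)/2 = -2*p*2*p/2 = -2*p²)
1/(l + z(u(-2))) = 1/(-477 - 2*4*(-4 - 2)²) = 1/(-477 - 2*(-2*(-6))²) = 1/(-477 - 2*12²) = 1/(-477 - 2*144) = 1/(-477 - 288) = 1/(-765) = -1/765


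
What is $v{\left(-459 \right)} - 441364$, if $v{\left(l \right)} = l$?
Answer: $-441823$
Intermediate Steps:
$v{\left(-459 \right)} - 441364 = -459 - 441364 = -441823$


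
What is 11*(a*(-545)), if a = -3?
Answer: 17985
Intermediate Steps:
11*(a*(-545)) = 11*(-3*(-545)) = 11*1635 = 17985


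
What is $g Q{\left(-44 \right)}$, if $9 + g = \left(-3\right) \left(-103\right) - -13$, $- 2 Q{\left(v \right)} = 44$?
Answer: $-6886$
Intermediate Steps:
$Q{\left(v \right)} = -22$ ($Q{\left(v \right)} = \left(- \frac{1}{2}\right) 44 = -22$)
$g = 313$ ($g = -9 - -322 = -9 + \left(309 + 13\right) = -9 + 322 = 313$)
$g Q{\left(-44 \right)} = 313 \left(-22\right) = -6886$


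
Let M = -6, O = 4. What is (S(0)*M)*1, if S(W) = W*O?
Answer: 0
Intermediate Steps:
S(W) = 4*W (S(W) = W*4 = 4*W)
(S(0)*M)*1 = ((4*0)*(-6))*1 = (0*(-6))*1 = 0*1 = 0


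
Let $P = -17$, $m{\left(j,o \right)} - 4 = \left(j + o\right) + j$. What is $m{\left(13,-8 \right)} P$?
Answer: $-374$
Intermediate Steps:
$m{\left(j,o \right)} = 4 + o + 2 j$ ($m{\left(j,o \right)} = 4 + \left(\left(j + o\right) + j\right) = 4 + \left(o + 2 j\right) = 4 + o + 2 j$)
$m{\left(13,-8 \right)} P = \left(4 - 8 + 2 \cdot 13\right) \left(-17\right) = \left(4 - 8 + 26\right) \left(-17\right) = 22 \left(-17\right) = -374$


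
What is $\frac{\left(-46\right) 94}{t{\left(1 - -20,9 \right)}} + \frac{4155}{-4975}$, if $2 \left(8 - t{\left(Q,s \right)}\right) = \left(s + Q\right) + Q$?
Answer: $\frac{343027}{1393} \approx 246.25$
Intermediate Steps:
$t{\left(Q,s \right)} = 8 - Q - \frac{s}{2}$ ($t{\left(Q,s \right)} = 8 - \frac{\left(s + Q\right) + Q}{2} = 8 - \frac{\left(Q + s\right) + Q}{2} = 8 - \frac{s + 2 Q}{2} = 8 - \left(Q + \frac{s}{2}\right) = 8 - Q - \frac{s}{2}$)
$\frac{\left(-46\right) 94}{t{\left(1 - -20,9 \right)}} + \frac{4155}{-4975} = \frac{\left(-46\right) 94}{8 - \left(1 - -20\right) - \frac{9}{2}} + \frac{4155}{-4975} = - \frac{4324}{8 - \left(1 + 20\right) - \frac{9}{2}} + 4155 \left(- \frac{1}{4975}\right) = - \frac{4324}{8 - 21 - \frac{9}{2}} - \frac{831}{995} = - \frac{4324}{- \frac{35}{2}} - \frac{831}{995} = \left(-4324\right) \left(- \frac{2}{35}\right) - \frac{831}{995} = \frac{8648}{35} - \frac{831}{995} = \frac{343027}{1393}$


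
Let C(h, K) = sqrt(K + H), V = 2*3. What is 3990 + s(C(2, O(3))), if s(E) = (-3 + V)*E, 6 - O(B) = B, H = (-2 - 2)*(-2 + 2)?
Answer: 3990 + 3*sqrt(3) ≈ 3995.2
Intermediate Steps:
H = 0 (H = -4*0 = 0)
O(B) = 6 - B
V = 6
C(h, K) = sqrt(K) (C(h, K) = sqrt(K + 0) = sqrt(K))
s(E) = 3*E (s(E) = (-3 + 6)*E = 3*E)
3990 + s(C(2, O(3))) = 3990 + 3*sqrt(6 - 1*3) = 3990 + 3*sqrt(6 - 3) = 3990 + 3*sqrt(3)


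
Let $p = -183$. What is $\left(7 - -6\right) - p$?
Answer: $196$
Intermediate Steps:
$\left(7 - -6\right) - p = \left(7 - -6\right) - -183 = \left(7 + 6\right) + 183 = 13 + 183 = 196$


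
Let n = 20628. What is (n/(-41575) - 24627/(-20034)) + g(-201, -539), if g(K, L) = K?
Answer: -55601672459/277637850 ≈ -200.27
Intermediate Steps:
(n/(-41575) - 24627/(-20034)) + g(-201, -539) = (20628/(-41575) - 24627/(-20034)) - 201 = (20628*(-1/41575) - 24627*(-1/20034)) - 201 = (-20628/41575 + 8209/6678) - 201 = 203535391/277637850 - 201 = -55601672459/277637850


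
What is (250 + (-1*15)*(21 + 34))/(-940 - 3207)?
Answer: 575/4147 ≈ 0.13865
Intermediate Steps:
(250 + (-1*15)*(21 + 34))/(-940 - 3207) = (250 - 15*55)/(-4147) = (250 - 825)*(-1/4147) = -575*(-1/4147) = 575/4147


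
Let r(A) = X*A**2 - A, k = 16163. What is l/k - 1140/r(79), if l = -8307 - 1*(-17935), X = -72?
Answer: 4345547488/7264153253 ≈ 0.59822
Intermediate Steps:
l = 9628 (l = -8307 + 17935 = 9628)
r(A) = -A - 72*A**2 (r(A) = -72*A**2 - A = -A - 72*A**2)
l/k - 1140/r(79) = 9628/16163 - 1140*1/(79*(-1 - 72*79)) = 9628*(1/16163) - 1140*1/(79*(-1 - 5688)) = 9628/16163 - 1140/(79*(-5689)) = 9628/16163 - 1140/(-449431) = 9628/16163 - 1140*(-1/449431) = 9628/16163 + 1140/449431 = 4345547488/7264153253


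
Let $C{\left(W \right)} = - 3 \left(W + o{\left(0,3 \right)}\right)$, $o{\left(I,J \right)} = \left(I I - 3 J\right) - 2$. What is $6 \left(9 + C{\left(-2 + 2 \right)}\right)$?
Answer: $252$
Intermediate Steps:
$o{\left(I,J \right)} = -2 + I^{2} - 3 J$ ($o{\left(I,J \right)} = \left(I^{2} - 3 J\right) - 2 = -2 + I^{2} - 3 J$)
$C{\left(W \right)} = 33 - 3 W$ ($C{\left(W \right)} = - 3 \left(W - \left(11 + 0\right)\right) = - 3 \left(W - 11\right) = - 3 \left(-11 + W\right) = 33 - 3 W$)
$6 \left(9 + C{\left(-2 + 2 \right)}\right) = 6 \left(9 + \left(33 - 3 \left(-2 + 2\right)\right)\right) = 6 \left(9 + \left(33 - 0\right)\right) = 6 \left(9 + \left(33 + 0\right)\right) = 6 \left(9 + 33\right) = 6 \cdot 42 = 252$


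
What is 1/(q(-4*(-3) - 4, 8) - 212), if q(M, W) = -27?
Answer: -1/239 ≈ -0.0041841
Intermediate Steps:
1/(q(-4*(-3) - 4, 8) - 212) = 1/(-27 - 212) = 1/(-239) = -1/239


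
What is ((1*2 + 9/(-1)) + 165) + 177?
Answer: 335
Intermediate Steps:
((1*2 + 9/(-1)) + 165) + 177 = ((2 + 9*(-1)) + 165) + 177 = ((2 - 9) + 165) + 177 = (-7 + 165) + 177 = 158 + 177 = 335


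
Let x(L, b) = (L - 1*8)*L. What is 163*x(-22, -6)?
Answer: 107580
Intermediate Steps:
x(L, b) = L*(-8 + L) (x(L, b) = (L - 8)*L = (-8 + L)*L = L*(-8 + L))
163*x(-22, -6) = 163*(-22*(-8 - 22)) = 163*(-22*(-30)) = 163*660 = 107580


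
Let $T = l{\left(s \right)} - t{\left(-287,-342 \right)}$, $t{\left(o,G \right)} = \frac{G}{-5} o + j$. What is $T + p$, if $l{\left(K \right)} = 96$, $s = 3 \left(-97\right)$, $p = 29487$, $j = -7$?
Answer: $\frac{246104}{5} \approx 49221.0$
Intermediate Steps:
$s = -291$
$t{\left(o,G \right)} = -7 - \frac{G o}{5}$ ($t{\left(o,G \right)} = \frac{G}{-5} o - 7 = G \left(- \frac{1}{5}\right) o - 7 = - \frac{G}{5} o - 7 = - \frac{G o}{5} - 7 = -7 - \frac{G o}{5}$)
$T = \frac{98669}{5}$ ($T = 96 - \left(-7 - \left(- \frac{342}{5}\right) \left(-287\right)\right) = 96 - \left(-7 - \frac{98154}{5}\right) = 96 - - \frac{98189}{5} = 96 + \frac{98189}{5} = \frac{98669}{5} \approx 19734.0$)
$T + p = \frac{98669}{5} + 29487 = \frac{246104}{5}$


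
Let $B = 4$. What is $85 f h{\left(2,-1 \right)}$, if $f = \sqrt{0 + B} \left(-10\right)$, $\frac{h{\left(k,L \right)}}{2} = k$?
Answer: $-6800$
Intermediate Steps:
$h{\left(k,L \right)} = 2 k$
$f = -20$ ($f = \sqrt{0 + 4} \left(-10\right) = \sqrt{4} \left(-10\right) = 2 \left(-10\right) = -20$)
$85 f h{\left(2,-1 \right)} = 85 \left(-20\right) 2 \cdot 2 = \left(-1700\right) 4 = -6800$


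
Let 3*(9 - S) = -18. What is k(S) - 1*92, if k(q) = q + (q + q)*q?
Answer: 373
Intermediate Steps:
S = 15 (S = 9 - 1/3*(-18) = 9 + 6 = 15)
k(q) = q + 2*q**2 (k(q) = q + (2*q)*q = q + 2*q**2)
k(S) - 1*92 = 15*(1 + 2*15) - 1*92 = 15*(1 + 30) - 92 = 15*31 - 92 = 465 - 92 = 373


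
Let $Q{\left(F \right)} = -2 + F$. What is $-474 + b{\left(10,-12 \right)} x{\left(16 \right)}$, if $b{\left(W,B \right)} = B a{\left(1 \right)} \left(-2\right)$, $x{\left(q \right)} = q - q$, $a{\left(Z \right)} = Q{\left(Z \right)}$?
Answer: $-474$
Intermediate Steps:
$a{\left(Z \right)} = -2 + Z$
$x{\left(q \right)} = 0$
$b{\left(W,B \right)} = 2 B$ ($b{\left(W,B \right)} = B \left(-2 + 1\right) \left(-2\right) = B \left(-1\right) \left(-2\right) = - B \left(-2\right) = 2 B$)
$-474 + b{\left(10,-12 \right)} x{\left(16 \right)} = -474 + 2 \left(-12\right) 0 = -474 - 0 = -474 + 0 = -474$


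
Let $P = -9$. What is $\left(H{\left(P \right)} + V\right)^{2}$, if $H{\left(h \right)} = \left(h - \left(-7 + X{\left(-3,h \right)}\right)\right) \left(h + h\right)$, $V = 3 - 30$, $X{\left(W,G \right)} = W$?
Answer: $2025$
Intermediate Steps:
$V = -27$ ($V = 3 - 30 = -27$)
$H{\left(h \right)} = 2 h \left(10 + h\right)$ ($H{\left(h \right)} = \left(h + \left(7 - -3\right)\right) \left(h + h\right) = \left(h + \left(7 + 3\right)\right) 2 h = \left(h + 10\right) 2 h = \left(10 + h\right) 2 h = 2 h \left(10 + h\right)$)
$\left(H{\left(P \right)} + V\right)^{2} = \left(2 \left(-9\right) \left(10 - 9\right) - 27\right)^{2} = \left(2 \left(-9\right) 1 - 27\right)^{2} = \left(-18 - 27\right)^{2} = \left(-45\right)^{2} = 2025$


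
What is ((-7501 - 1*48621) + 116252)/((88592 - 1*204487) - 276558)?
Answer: -60130/392453 ≈ -0.15322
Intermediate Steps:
((-7501 - 1*48621) + 116252)/((88592 - 1*204487) - 276558) = ((-7501 - 48621) + 116252)/((88592 - 204487) - 276558) = (-56122 + 116252)/(-115895 - 276558) = 60130/(-392453) = 60130*(-1/392453) = -60130/392453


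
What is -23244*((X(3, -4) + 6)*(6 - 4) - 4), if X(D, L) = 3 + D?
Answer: -464880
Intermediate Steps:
-23244*((X(3, -4) + 6)*(6 - 4) - 4) = -23244*(((3 + 3) + 6)*(6 - 4) - 4) = -23244*((6 + 6)*2 - 4) = -23244*(12*2 - 4) = -23244*(24 - 4) = -23244*20 = -1788*260 = -464880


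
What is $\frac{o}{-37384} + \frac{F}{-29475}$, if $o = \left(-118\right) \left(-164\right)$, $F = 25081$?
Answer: $- \frac{188503538}{137736675} \approx -1.3686$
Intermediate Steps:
$o = 19352$
$\frac{o}{-37384} + \frac{F}{-29475} = \frac{19352}{-37384} + \frac{25081}{-29475} = 19352 \left(- \frac{1}{37384}\right) + 25081 \left(- \frac{1}{29475}\right) = - \frac{2419}{4673} - \frac{25081}{29475} = - \frac{188503538}{137736675}$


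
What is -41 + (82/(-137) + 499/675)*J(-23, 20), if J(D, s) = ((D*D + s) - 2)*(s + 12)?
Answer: 223988077/92475 ≈ 2422.1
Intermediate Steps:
J(D, s) = (12 + s)*(-2 + s + D**2) (J(D, s) = ((D**2 + s) - 2)*(12 + s) = ((s + D**2) - 2)*(12 + s) = (-2 + s + D**2)*(12 + s) = (12 + s)*(-2 + s + D**2))
-41 + (82/(-137) + 499/675)*J(-23, 20) = -41 + (82/(-137) + 499/675)*(-24 + 20**2 + 10*20 + 12*(-23)**2 + 20*(-23)**2) = -41 + (82*(-1/137) + 499*(1/675))*(-24 + 400 + 200 + 12*529 + 20*529) = -41 + (-82/137 + 499/675)*(-24 + 400 + 200 + 6348 + 10580) = -41 + (13013/92475)*17504 = -41 + 227779552/92475 = 223988077/92475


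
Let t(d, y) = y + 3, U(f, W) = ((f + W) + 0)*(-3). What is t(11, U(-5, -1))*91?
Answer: 1911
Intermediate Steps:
U(f, W) = -3*W - 3*f (U(f, W) = ((W + f) + 0)*(-3) = (W + f)*(-3) = -3*W - 3*f)
t(d, y) = 3 + y
t(11, U(-5, -1))*91 = (3 + (-3*(-1) - 3*(-5)))*91 = (3 + (3 + 15))*91 = (3 + 18)*91 = 21*91 = 1911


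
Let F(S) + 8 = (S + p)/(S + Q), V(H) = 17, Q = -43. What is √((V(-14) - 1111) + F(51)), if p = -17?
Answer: I*√4391/2 ≈ 33.132*I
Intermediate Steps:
F(S) = -8 + (-17 + S)/(-43 + S) (F(S) = -8 + (S - 17)/(S - 43) = -8 + (-17 + S)/(-43 + S))
√((V(-14) - 1111) + F(51)) = √((17 - 1111) + (327 - 7*51)/(-43 + 51)) = √(-1094 + (327 - 357)/8) = √(-1094 + (⅛)*(-30)) = √(-1094 - 15/4) = √(-4391/4) = I*√4391/2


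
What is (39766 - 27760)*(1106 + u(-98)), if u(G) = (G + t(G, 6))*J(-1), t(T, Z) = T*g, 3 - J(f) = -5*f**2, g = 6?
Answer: -52610292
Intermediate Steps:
J(f) = 3 + 5*f**2 (J(f) = 3 - (-5)*f**2 = 3 + 5*f**2)
t(T, Z) = 6*T (t(T, Z) = T*6 = 6*T)
u(G) = 56*G (u(G) = (G + 6*G)*(3 + 5*(-1)**2) = (7*G)*(3 + 5*1) = (7*G)*(3 + 5) = (7*G)*8 = 56*G)
(39766 - 27760)*(1106 + u(-98)) = (39766 - 27760)*(1106 + 56*(-98)) = 12006*(1106 - 5488) = 12006*(-4382) = -52610292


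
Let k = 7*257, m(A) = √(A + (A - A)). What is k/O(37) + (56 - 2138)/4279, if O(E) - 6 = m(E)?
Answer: -46189608/4279 + 1799*√37 ≈ 148.40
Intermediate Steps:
m(A) = √A (m(A) = √(A + 0) = √A)
k = 1799
O(E) = 6 + √E
k/O(37) + (56 - 2138)/4279 = 1799/(6 + √37) + (56 - 2138)/4279 = 1799/(6 + √37) - 2082*1/4279 = 1799/(6 + √37) - 2082/4279 = -2082/4279 + 1799/(6 + √37)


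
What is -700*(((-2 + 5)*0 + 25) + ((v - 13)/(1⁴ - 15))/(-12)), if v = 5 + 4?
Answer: -52450/3 ≈ -17483.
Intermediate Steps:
v = 9
-700*(((-2 + 5)*0 + 25) + ((v - 13)/(1⁴ - 15))/(-12)) = -700*(((-2 + 5)*0 + 25) + ((9 - 13)/(1⁴ - 15))/(-12)) = -700*((3*0 + 25) - 4/(1 - 15)*(-1/12)) = -700*((0 + 25) - 4/(-14)*(-1/12)) = -700*(25 - 4*(-1/14)*(-1/12)) = -700*(25 + (2/7)*(-1/12)) = -700*(25 - 1/42) = -700*1049/42 = -52450/3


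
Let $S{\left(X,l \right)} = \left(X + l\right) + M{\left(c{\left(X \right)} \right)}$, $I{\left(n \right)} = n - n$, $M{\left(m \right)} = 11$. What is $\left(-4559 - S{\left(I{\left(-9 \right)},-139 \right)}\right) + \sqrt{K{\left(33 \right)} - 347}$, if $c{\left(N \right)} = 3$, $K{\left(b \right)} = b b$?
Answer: $-4431 + \sqrt{742} \approx -4403.8$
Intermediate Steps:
$K{\left(b \right)} = b^{2}$
$I{\left(n \right)} = 0$
$S{\left(X,l \right)} = 11 + X + l$ ($S{\left(X,l \right)} = \left(X + l\right) + 11 = 11 + X + l$)
$\left(-4559 - S{\left(I{\left(-9 \right)},-139 \right)}\right) + \sqrt{K{\left(33 \right)} - 347} = \left(-4559 - \left(11 + 0 - 139\right)\right) + \sqrt{33^{2} - 347} = \left(-4559 - -128\right) + \sqrt{1089 - 347} = \left(-4559 + 128\right) + \sqrt{742} = -4431 + \sqrt{742}$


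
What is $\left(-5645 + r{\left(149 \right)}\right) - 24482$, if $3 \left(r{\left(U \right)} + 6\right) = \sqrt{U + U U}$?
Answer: $-30133 + \frac{5 \sqrt{894}}{3} \approx -30083.0$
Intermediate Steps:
$r{\left(U \right)} = -6 + \frac{\sqrt{U + U^{2}}}{3}$ ($r{\left(U \right)} = -6 + \frac{\sqrt{U + U U}}{3} = -6 + \frac{\sqrt{U + U^{2}}}{3}$)
$\left(-5645 + r{\left(149 \right)}\right) - 24482 = \left(-5645 - \left(6 - \frac{\sqrt{149 \left(1 + 149\right)}}{3}\right)\right) - 24482 = \left(-5645 - \left(6 - \frac{\sqrt{149 \cdot 150}}{3}\right)\right) - 24482 = \left(-5645 - \left(6 - \frac{\sqrt{22350}}{3}\right)\right) - 24482 = \left(-5645 - \left(6 - \frac{5 \sqrt{894}}{3}\right)\right) - 24482 = \left(-5651 + \frac{5 \sqrt{894}}{3}\right) - 24482 = -30133 + \frac{5 \sqrt{894}}{3}$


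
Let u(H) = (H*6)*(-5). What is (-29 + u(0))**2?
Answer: 841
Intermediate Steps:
u(H) = -30*H (u(H) = (6*H)*(-5) = -30*H)
(-29 + u(0))**2 = (-29 - 30*0)**2 = (-29 + 0)**2 = (-29)**2 = 841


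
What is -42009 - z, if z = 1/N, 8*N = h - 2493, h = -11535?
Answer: -147325561/3507 ≈ -42009.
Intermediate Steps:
N = -3507/2 (N = (-11535 - 2493)/8 = (1/8)*(-14028) = -3507/2 ≈ -1753.5)
z = -2/3507 (z = 1/(-3507/2) = -2/3507 ≈ -0.00057029)
-42009 - z = -42009 - 1*(-2/3507) = -42009 + 2/3507 = -147325561/3507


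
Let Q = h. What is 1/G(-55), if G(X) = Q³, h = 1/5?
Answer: 125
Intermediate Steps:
h = ⅕ ≈ 0.20000
Q = ⅕ ≈ 0.20000
G(X) = 1/125 (G(X) = (⅕)³ = 1/125)
1/G(-55) = 1/(1/125) = 125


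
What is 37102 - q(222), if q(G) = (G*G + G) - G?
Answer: -12182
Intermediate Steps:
q(G) = G² (q(G) = (G² + G) - G = (G + G²) - G = G²)
37102 - q(222) = 37102 - 1*222² = 37102 - 1*49284 = 37102 - 49284 = -12182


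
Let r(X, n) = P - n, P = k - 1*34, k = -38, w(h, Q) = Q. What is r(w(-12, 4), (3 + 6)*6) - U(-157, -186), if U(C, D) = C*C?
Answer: -24775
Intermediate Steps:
U(C, D) = C²
P = -72 (P = -38 - 1*34 = -38 - 34 = -72)
r(X, n) = -72 - n
r(w(-12, 4), (3 + 6)*6) - U(-157, -186) = (-72 - (3 + 6)*6) - 1*(-157)² = (-72 - 9*6) - 1*24649 = (-72 - 1*54) - 24649 = (-72 - 54) - 24649 = -126 - 24649 = -24775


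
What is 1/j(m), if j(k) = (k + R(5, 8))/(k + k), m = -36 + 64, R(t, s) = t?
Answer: 56/33 ≈ 1.6970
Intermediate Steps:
m = 28
j(k) = (5 + k)/(2*k) (j(k) = (k + 5)/(k + k) = (5 + k)/((2*k)) = (5 + k)*(1/(2*k)) = (5 + k)/(2*k))
1/j(m) = 1/((½)*(5 + 28)/28) = 1/((½)*(1/28)*33) = 1/(33/56) = 56/33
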